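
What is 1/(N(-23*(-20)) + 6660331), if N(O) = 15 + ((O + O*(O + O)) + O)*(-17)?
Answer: -1/549694 ≈ -1.8192e-6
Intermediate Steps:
N(O) = 15 - 34*O - 34*O**2 (N(O) = 15 + ((O + O*(2*O)) + O)*(-17) = 15 + ((O + 2*O**2) + O)*(-17) = 15 + (2*O + 2*O**2)*(-17) = 15 + (-34*O - 34*O**2) = 15 - 34*O - 34*O**2)
1/(N(-23*(-20)) + 6660331) = 1/((15 - (-782)*(-20) - 34*(-23*(-20))**2) + 6660331) = 1/((15 - 34*460 - 34*460**2) + 6660331) = 1/((15 - 15640 - 34*211600) + 6660331) = 1/((15 - 15640 - 7194400) + 6660331) = 1/(-7210025 + 6660331) = 1/(-549694) = -1/549694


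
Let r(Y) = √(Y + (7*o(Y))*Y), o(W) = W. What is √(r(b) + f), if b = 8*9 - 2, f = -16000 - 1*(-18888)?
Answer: √(2888 + √34370) ≈ 55.438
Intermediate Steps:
f = 2888 (f = -16000 + 18888 = 2888)
b = 70 (b = 72 - 2 = 70)
r(Y) = √(Y + 7*Y²) (r(Y) = √(Y + (7*Y)*Y) = √(Y + 7*Y²))
√(r(b) + f) = √(√(70*(1 + 7*70)) + 2888) = √(√(70*(1 + 490)) + 2888) = √(√(70*491) + 2888) = √(√34370 + 2888) = √(2888 + √34370)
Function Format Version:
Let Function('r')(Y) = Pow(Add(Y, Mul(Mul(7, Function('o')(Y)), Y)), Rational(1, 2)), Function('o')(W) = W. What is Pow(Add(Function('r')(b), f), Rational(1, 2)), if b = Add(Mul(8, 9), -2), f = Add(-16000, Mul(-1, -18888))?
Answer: Pow(Add(2888, Pow(34370, Rational(1, 2))), Rational(1, 2)) ≈ 55.438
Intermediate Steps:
f = 2888 (f = Add(-16000, 18888) = 2888)
b = 70 (b = Add(72, -2) = 70)
Function('r')(Y) = Pow(Add(Y, Mul(7, Pow(Y, 2))), Rational(1, 2)) (Function('r')(Y) = Pow(Add(Y, Mul(Mul(7, Y), Y)), Rational(1, 2)) = Pow(Add(Y, Mul(7, Pow(Y, 2))), Rational(1, 2)))
Pow(Add(Function('r')(b), f), Rational(1, 2)) = Pow(Add(Pow(Mul(70, Add(1, Mul(7, 70))), Rational(1, 2)), 2888), Rational(1, 2)) = Pow(Add(Pow(Mul(70, Add(1, 490)), Rational(1, 2)), 2888), Rational(1, 2)) = Pow(Add(Pow(Mul(70, 491), Rational(1, 2)), 2888), Rational(1, 2)) = Pow(Add(Pow(34370, Rational(1, 2)), 2888), Rational(1, 2)) = Pow(Add(2888, Pow(34370, Rational(1, 2))), Rational(1, 2))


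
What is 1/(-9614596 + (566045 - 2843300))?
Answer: -1/11891851 ≈ -8.4091e-8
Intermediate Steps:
1/(-9614596 + (566045 - 2843300)) = 1/(-9614596 - 2277255) = 1/(-11891851) = -1/11891851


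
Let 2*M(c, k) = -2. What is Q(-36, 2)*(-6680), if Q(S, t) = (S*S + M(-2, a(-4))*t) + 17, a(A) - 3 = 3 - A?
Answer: -8757480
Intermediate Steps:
a(A) = 6 - A (a(A) = 3 + (3 - A) = 6 - A)
M(c, k) = -1 (M(c, k) = (½)*(-2) = -1)
Q(S, t) = 17 + S² - t (Q(S, t) = (S*S - t) + 17 = (S² - t) + 17 = 17 + S² - t)
Q(-36, 2)*(-6680) = (17 + (-36)² - 1*2)*(-6680) = (17 + 1296 - 2)*(-6680) = 1311*(-6680) = -8757480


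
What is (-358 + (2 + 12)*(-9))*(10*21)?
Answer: -101640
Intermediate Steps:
(-358 + (2 + 12)*(-9))*(10*21) = (-358 + 14*(-9))*210 = (-358 - 126)*210 = -484*210 = -101640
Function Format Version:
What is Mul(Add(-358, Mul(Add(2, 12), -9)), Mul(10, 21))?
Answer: -101640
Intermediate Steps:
Mul(Add(-358, Mul(Add(2, 12), -9)), Mul(10, 21)) = Mul(Add(-358, Mul(14, -9)), 210) = Mul(Add(-358, -126), 210) = Mul(-484, 210) = -101640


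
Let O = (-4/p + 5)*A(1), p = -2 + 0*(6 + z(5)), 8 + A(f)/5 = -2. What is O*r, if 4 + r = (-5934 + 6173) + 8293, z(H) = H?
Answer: -2984800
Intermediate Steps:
A(f) = -50 (A(f) = -40 + 5*(-2) = -40 - 10 = -50)
p = -2 (p = -2 + 0*(6 + 5) = -2 + 0*11 = -2 + 0 = -2)
r = 8528 (r = -4 + ((-5934 + 6173) + 8293) = -4 + (239 + 8293) = -4 + 8532 = 8528)
O = -350 (O = (-4/(-2) + 5)*(-50) = (-4*(-1/2) + 5)*(-50) = (2 + 5)*(-50) = 7*(-50) = -350)
O*r = -350*8528 = -2984800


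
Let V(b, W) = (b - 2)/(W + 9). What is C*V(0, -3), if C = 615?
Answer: -205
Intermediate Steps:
V(b, W) = (-2 + b)/(9 + W)
C*V(0, -3) = 615*((-2 + 0)/(9 - 3)) = 615*(-2/6) = 615*((⅙)*(-2)) = 615*(-⅓) = -205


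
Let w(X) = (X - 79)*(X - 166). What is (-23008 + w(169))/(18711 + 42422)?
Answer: -22738/61133 ≈ -0.37194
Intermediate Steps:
w(X) = (-166 + X)*(-79 + X) (w(X) = (-79 + X)*(-166 + X) = (-166 + X)*(-79 + X))
(-23008 + w(169))/(18711 + 42422) = (-23008 + (13114 + 169² - 245*169))/(18711 + 42422) = (-23008 + (13114 + 28561 - 41405))/61133 = (-23008 + 270)*(1/61133) = -22738*1/61133 = -22738/61133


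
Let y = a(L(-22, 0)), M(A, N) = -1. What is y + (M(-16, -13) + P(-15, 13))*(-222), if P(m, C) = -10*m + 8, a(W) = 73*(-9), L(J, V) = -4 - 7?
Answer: -35511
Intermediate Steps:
L(J, V) = -11
a(W) = -657
P(m, C) = 8 - 10*m
y = -657
y + (M(-16, -13) + P(-15, 13))*(-222) = -657 + (-1 + (8 - 10*(-15)))*(-222) = -657 + (-1 + (8 + 150))*(-222) = -657 + (-1 + 158)*(-222) = -657 + 157*(-222) = -657 - 34854 = -35511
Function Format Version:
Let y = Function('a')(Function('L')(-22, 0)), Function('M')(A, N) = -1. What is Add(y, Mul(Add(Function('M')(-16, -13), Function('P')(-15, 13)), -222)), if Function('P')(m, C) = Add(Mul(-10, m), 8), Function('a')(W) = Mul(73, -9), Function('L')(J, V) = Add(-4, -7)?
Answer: -35511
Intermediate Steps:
Function('L')(J, V) = -11
Function('a')(W) = -657
Function('P')(m, C) = Add(8, Mul(-10, m))
y = -657
Add(y, Mul(Add(Function('M')(-16, -13), Function('P')(-15, 13)), -222)) = Add(-657, Mul(Add(-1, Add(8, Mul(-10, -15))), -222)) = Add(-657, Mul(Add(-1, Add(8, 150)), -222)) = Add(-657, Mul(Add(-1, 158), -222)) = Add(-657, Mul(157, -222)) = Add(-657, -34854) = -35511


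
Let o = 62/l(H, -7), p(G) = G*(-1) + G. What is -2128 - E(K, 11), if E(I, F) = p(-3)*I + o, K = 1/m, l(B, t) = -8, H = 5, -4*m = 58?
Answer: -8481/4 ≈ -2120.3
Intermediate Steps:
m = -29/2 (m = -¼*58 = -29/2 ≈ -14.500)
p(G) = 0 (p(G) = -G + G = 0)
K = -2/29 (K = 1/(-29/2) = -2/29 ≈ -0.068966)
o = -31/4 (o = 62/(-8) = 62*(-⅛) = -31/4 ≈ -7.7500)
E(I, F) = -31/4 (E(I, F) = 0*I - 31/4 = 0 - 31/4 = -31/4)
-2128 - E(K, 11) = -2128 - 1*(-31/4) = -2128 + 31/4 = -8481/4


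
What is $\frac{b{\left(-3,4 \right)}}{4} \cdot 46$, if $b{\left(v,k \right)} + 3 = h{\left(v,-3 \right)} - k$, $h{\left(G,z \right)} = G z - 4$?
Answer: $-23$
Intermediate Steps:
$h{\left(G,z \right)} = -4 + G z$
$b{\left(v,k \right)} = -7 - k - 3 v$ ($b{\left(v,k \right)} = -3 - \left(4 + k - v \left(-3\right)\right) = -3 - \left(4 + k + 3 v\right) = -7 - k - 3 v$)
$\frac{b{\left(-3,4 \right)}}{4} \cdot 46 = \frac{-7 - 4 - -9}{4} \cdot 46 = \left(-7 - 4 + 9\right) \frac{1}{4} \cdot 46 = \left(-2\right) \frac{1}{4} \cdot 46 = \left(- \frac{1}{2}\right) 46 = -23$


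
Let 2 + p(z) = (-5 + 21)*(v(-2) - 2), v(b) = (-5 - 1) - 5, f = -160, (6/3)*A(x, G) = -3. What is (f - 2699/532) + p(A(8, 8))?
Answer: -199539/532 ≈ -375.07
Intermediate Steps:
A(x, G) = -3/2 (A(x, G) = (½)*(-3) = -3/2)
v(b) = -11 (v(b) = -6 - 5 = -11)
p(z) = -210 (p(z) = -2 + (-5 + 21)*(-11 - 2) = -2 + 16*(-13) = -2 - 208 = -210)
(f - 2699/532) + p(A(8, 8)) = (-160 - 2699/532) - 210 = -87819/532 - 210 = -199539/532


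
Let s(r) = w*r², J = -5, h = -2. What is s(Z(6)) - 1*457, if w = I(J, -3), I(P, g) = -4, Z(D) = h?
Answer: -473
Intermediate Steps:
Z(D) = -2
w = -4
s(r) = -4*r²
s(Z(6)) - 1*457 = -4*(-2)² - 1*457 = -4*4 - 457 = -16 - 457 = -473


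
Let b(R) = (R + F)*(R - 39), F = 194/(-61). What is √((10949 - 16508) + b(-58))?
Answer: 3*√155245/61 ≈ 19.378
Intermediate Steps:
F = -194/61 (F = 194*(-1/61) = -194/61 ≈ -3.1803)
b(R) = (-39 + R)*(-194/61 + R) (b(R) = (R - 194/61)*(R - 39) = (-194/61 + R)*(-39 + R) = (-39 + R)*(-194/61 + R))
√((10949 - 16508) + b(-58)) = √((10949 - 16508) + (7566/61 + (-58)² - 2573/61*(-58))) = √(-5559 + (7566/61 + 3364 + 149234/61)) = √(-5559 + 362004/61) = √(22905/61) = 3*√155245/61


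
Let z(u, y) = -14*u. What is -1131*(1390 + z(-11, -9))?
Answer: -1746264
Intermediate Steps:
-1131*(1390 + z(-11, -9)) = -1131*(1390 - 14*(-11)) = -1131*(1390 + 154) = -1131*1544 = -1746264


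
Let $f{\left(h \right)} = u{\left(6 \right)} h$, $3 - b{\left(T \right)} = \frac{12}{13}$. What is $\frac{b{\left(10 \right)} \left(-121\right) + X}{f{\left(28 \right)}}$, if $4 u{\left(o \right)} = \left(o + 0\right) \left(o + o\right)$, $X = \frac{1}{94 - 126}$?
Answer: $- \frac{104557}{209664} \approx -0.49869$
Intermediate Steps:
$b{\left(T \right)} = \frac{27}{13}$ ($b{\left(T \right)} = 3 - \frac{12}{13} = \frac{27}{13}$)
$X = - \frac{1}{32}$ ($X = \frac{1}{-32} = - \frac{1}{32} \approx -0.03125$)
$u{\left(o \right)} = \frac{o^{2}}{2}$ ($u{\left(o \right)} = \frac{\left(o + 0\right) \left(o + o\right)}{4} = \frac{o 2 o}{4} = \frac{2 o^{2}}{4} = \frac{o^{2}}{2}$)
$f{\left(h \right)} = 18 h$ ($f{\left(h \right)} = \frac{6^{2}}{2} h = \frac{1}{2} \cdot 36 h = 18 h$)
$\frac{b{\left(10 \right)} \left(-121\right) + X}{f{\left(28 \right)}} = \frac{\frac{27}{13} \left(-121\right) - \frac{1}{32}}{18 \cdot 28} = \frac{- \frac{3267}{13} - \frac{1}{32}}{504} = \left(- \frac{104557}{416}\right) \frac{1}{504} = - \frac{104557}{209664}$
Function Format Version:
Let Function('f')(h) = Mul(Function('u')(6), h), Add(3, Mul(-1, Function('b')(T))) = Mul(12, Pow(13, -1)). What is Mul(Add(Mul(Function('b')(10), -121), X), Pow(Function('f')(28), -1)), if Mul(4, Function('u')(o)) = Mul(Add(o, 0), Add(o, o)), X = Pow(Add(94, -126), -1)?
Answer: Rational(-104557, 209664) ≈ -0.49869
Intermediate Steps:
Function('b')(T) = Rational(27, 13) (Function('b')(T) = Add(3, Mul(-1, Mul(12, Pow(13, -1)))) = Add(3, Mul(-1, Mul(12, Rational(1, 13)))) = Add(3, Mul(-1, Rational(12, 13))) = Add(3, Rational(-12, 13)) = Rational(27, 13))
X = Rational(-1, 32) (X = Pow(-32, -1) = Rational(-1, 32) ≈ -0.031250)
Function('u')(o) = Mul(Rational(1, 2), Pow(o, 2)) (Function('u')(o) = Mul(Rational(1, 4), Mul(Add(o, 0), Add(o, o))) = Mul(Rational(1, 4), Mul(o, Mul(2, o))) = Mul(Rational(1, 4), Mul(2, Pow(o, 2))) = Mul(Rational(1, 2), Pow(o, 2)))
Function('f')(h) = Mul(18, h) (Function('f')(h) = Mul(Mul(Rational(1, 2), Pow(6, 2)), h) = Mul(Mul(Rational(1, 2), 36), h) = Mul(18, h))
Mul(Add(Mul(Function('b')(10), -121), X), Pow(Function('f')(28), -1)) = Mul(Add(Mul(Rational(27, 13), -121), Rational(-1, 32)), Pow(Mul(18, 28), -1)) = Mul(Add(Rational(-3267, 13), Rational(-1, 32)), Pow(504, -1)) = Mul(Rational(-104557, 416), Rational(1, 504)) = Rational(-104557, 209664)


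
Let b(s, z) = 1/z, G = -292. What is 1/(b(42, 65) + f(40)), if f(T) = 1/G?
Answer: 18980/227 ≈ 83.612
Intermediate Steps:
f(T) = -1/292 (f(T) = 1/(-292) = -1/292)
1/(b(42, 65) + f(40)) = 1/(1/65 - 1/292) = 1/(227/18980) = 18980/227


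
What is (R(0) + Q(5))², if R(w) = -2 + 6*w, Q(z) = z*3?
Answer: 169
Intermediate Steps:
Q(z) = 3*z
(R(0) + Q(5))² = ((-2 + 6*0) + 3*5)² = ((-2 + 0) + 15)² = (-2 + 15)² = 13² = 169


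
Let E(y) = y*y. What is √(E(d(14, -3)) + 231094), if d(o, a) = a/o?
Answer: √45294433/14 ≈ 480.72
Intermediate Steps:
E(y) = y²
√(E(d(14, -3)) + 231094) = √((-3/14)² + 231094) = √(9/196 + 231094) = √(45294433/196) = √45294433/14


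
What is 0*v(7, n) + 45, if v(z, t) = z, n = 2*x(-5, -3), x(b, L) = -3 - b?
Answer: 45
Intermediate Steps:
n = 4 (n = 2*(-3 - 1*(-5)) = 2*(-3 + 5) = 2*2 = 4)
0*v(7, n) + 45 = 0*7 + 45 = 0 + 45 = 45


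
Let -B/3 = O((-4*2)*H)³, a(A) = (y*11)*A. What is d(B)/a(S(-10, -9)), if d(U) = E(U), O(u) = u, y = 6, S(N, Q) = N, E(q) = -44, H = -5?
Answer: 1/15 ≈ 0.066667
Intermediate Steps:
a(A) = 66*A (a(A) = (6*11)*A = 66*A)
B = -192000 (B = -3*(-4*2*(-5))³ = -3*(-8*(-5))³ = -3*40³ = -3*64000 = -192000)
d(U) = -44
d(B)/a(S(-10, -9)) = -44/(66*(-10)) = -44/(-660) = -44*(-1/660) = 1/15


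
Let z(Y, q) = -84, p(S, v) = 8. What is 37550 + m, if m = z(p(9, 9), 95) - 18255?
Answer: 19211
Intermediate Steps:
m = -18339 (m = -84 - 18255 = -18339)
37550 + m = 37550 - 18339 = 19211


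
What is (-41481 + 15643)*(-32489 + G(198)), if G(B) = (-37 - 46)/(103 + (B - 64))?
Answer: 198951979888/237 ≈ 8.3946e+8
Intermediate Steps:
G(B) = -83/(39 + B) (G(B) = -83/(103 + (-64 + B)) = -83/(39 + B))
(-41481 + 15643)*(-32489 + G(198)) = (-41481 + 15643)*(-32489 - 83/(39 + 198)) = -25838*(-32489 - 83/237) = -25838*(-7699976/237) = 198951979888/237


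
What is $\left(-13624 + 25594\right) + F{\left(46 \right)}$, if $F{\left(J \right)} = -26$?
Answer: $11944$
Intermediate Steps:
$\left(-13624 + 25594\right) + F{\left(46 \right)} = \left(-13624 + 25594\right) - 26 = 11970 - 26 = 11944$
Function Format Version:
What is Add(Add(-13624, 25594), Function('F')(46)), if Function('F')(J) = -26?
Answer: 11944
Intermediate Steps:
Add(Add(-13624, 25594), Function('F')(46)) = Add(Add(-13624, 25594), -26) = Add(11970, -26) = 11944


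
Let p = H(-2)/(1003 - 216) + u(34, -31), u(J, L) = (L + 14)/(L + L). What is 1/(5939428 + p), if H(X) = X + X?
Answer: 48794/289808462963 ≈ 1.6837e-7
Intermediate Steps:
u(J, L) = (14 + L)/(2*L) (u(J, L) = (14 + L)/((2*L)) = (14 + L)*(1/(2*L)) = (14 + L)/(2*L))
H(X) = 2*X
p = 13131/48794 (p = (2*(-2))/(1003 - 216) + (½)*(14 - 31)/(-31) = -4/787 + (½)*(-1/31)*(-17) = -4*1/787 + 17/62 = -4/787 + 17/62 = 13131/48794 ≈ 0.26911)
1/(5939428 + p) = 1/(5939428 + 13131/48794) = 1/(289808462963/48794) = 48794/289808462963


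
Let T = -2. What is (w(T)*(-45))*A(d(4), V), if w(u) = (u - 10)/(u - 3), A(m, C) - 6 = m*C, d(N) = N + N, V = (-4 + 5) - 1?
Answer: -648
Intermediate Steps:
V = 0 (V = 1 - 1 = 0)
d(N) = 2*N
A(m, C) = 6 + C*m (A(m, C) = 6 + m*C = 6 + C*m)
w(u) = (-10 + u)/(-3 + u)
(w(T)*(-45))*A(d(4), V) = (((-10 - 2)/(-3 - 2))*(-45))*(6 + 0*(2*4)) = ((-12/(-5))*(-45))*(6 + 0*8) = (-⅕*(-12)*(-45))*(6 + 0) = ((12/5)*(-45))*6 = -108*6 = -648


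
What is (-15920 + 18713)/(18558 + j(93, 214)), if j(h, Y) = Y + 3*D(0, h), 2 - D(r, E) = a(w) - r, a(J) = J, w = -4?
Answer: 2793/18790 ≈ 0.14864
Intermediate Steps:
D(r, E) = 6 + r (D(r, E) = 2 - (-4 - r) = 2 + (4 + r) = 6 + r)
j(h, Y) = 18 + Y (j(h, Y) = Y + 3*(6 + 0) = Y + 3*6 = Y + 18 = 18 + Y)
(-15920 + 18713)/(18558 + j(93, 214)) = (-15920 + 18713)/(18558 + (18 + 214)) = 2793/(18558 + 232) = 2793/18790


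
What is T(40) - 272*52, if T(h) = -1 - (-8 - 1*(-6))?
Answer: -14143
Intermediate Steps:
T(h) = 1 (T(h) = -1 - (-8 + 6) = -1 - 1*(-2) = -1 + 2 = 1)
T(40) - 272*52 = 1 - 272*52 = 1 - 14144 = -14143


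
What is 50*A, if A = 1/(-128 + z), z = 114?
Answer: -25/7 ≈ -3.5714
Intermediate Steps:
A = -1/14 (A = 1/(-128 + 114) = 1/(-14) = -1/14 ≈ -0.071429)
50*A = 50*(-1/14) = -25/7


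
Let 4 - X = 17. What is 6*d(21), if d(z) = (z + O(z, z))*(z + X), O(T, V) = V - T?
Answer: 1008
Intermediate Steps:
X = -13 (X = 4 - 1*17 = 4 - 17 = -13)
d(z) = z*(-13 + z) (d(z) = (z + (z - z))*(z - 13) = (z + 0)*(-13 + z) = z*(-13 + z))
6*d(21) = 6*(21*(-13 + 21)) = 6*(21*8) = 6*168 = 1008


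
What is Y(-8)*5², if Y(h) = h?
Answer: -200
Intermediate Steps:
Y(-8)*5² = -8*5² = -8*25 = -200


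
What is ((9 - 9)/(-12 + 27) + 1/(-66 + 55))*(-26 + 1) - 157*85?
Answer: -146770/11 ≈ -13343.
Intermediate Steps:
((9 - 9)/(-12 + 27) + 1/(-66 + 55))*(-26 + 1) - 157*85 = (0/15 + 1/(-11))*(-25) - 13345 = (0*(1/15) - 1/11)*(-25) - 13345 = (0 - 1/11)*(-25) - 13345 = -1/11*(-25) - 13345 = 25/11 - 13345 = -146770/11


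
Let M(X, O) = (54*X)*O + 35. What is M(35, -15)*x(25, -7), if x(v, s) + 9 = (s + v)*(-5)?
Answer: 2803185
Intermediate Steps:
x(v, s) = -9 - 5*s - 5*v (x(v, s) = -9 + (s + v)*(-5) = -9 + (-5*s - 5*v) = -9 - 5*s - 5*v)
M(X, O) = 35 + 54*O*X (M(X, O) = 54*O*X + 35 = 35 + 54*O*X)
M(35, -15)*x(25, -7) = (35 + 54*(-15)*35)*(-9 - 5*(-7) - 5*25) = (35 - 28350)*(-9 + 35 - 125) = -28315*(-99) = 2803185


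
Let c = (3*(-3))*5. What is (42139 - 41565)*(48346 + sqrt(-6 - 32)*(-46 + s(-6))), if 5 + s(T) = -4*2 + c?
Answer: 27750604 - 59696*I*sqrt(38) ≈ 2.7751e+7 - 3.6799e+5*I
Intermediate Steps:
c = -45 (c = -9*5 = -45)
s(T) = -58 (s(T) = -5 + (-4*2 - 45) = -5 + (-8 - 45) = -5 - 53 = -58)
(42139 - 41565)*(48346 + sqrt(-6 - 32)*(-46 + s(-6))) = (42139 - 41565)*(48346 + sqrt(-6 - 32)*(-46 - 58)) = 574*(48346 + sqrt(-38)*(-104)) = 574*(48346 + (I*sqrt(38))*(-104)) = 574*(48346 - 104*I*sqrt(38)) = 27750604 - 59696*I*sqrt(38)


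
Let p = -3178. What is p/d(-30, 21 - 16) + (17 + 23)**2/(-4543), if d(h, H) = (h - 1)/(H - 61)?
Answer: -808558224/140833 ≈ -5741.3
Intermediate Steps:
d(h, H) = (-1 + h)/(-61 + H)
p/d(-30, 21 - 16) + (17 + 23)**2/(-4543) = -3178*(-61 + (21 - 16))/(-1 - 30) + (17 + 23)**2/(-4543) = -3178/(-31/(-61 + 5)) + 40**2*(-1/4543) = -3178/(-31/(-56)) + 1600*(-1/4543) = -3178/((-1/56*(-31))) - 1600/4543 = -3178/31/56 - 1600/4543 = -3178*56/31 - 1600/4543 = -177968/31 - 1600/4543 = -808558224/140833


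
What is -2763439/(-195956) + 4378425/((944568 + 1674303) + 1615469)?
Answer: 156991486807/10371804113 ≈ 15.136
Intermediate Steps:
-2763439/(-195956) + 4378425/((944568 + 1674303) + 1615469) = -2763439*(-1/195956) + 4378425/(2618871 + 1615469) = 2763439/195956 + 4378425/4234340 = 2763439/195956 + 4378425*(1/4234340) = 2763439/195956 + 875685/846868 = 156991486807/10371804113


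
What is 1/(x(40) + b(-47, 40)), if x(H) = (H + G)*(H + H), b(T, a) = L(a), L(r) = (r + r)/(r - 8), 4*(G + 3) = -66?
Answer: 2/3285 ≈ 0.00060883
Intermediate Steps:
G = -39/2 (G = -3 + (1/4)*(-66) = -3 - 33/2 = -39/2 ≈ -19.500)
L(r) = 2*r/(-8 + r) (L(r) = (2*r)/(-8 + r) = 2*r/(-8 + r))
b(T, a) = 2*a/(-8 + a)
x(H) = 2*H*(-39/2 + H) (x(H) = (H - 39/2)*(H + H) = (-39/2 + H)*(2*H) = 2*H*(-39/2 + H))
1/(x(40) + b(-47, 40)) = 1/(40*(-39 + 2*40) + 2*40/(-8 + 40)) = 1/(40*(-39 + 80) + 2*40/32) = 1/(40*41 + 2*40*(1/32)) = 1/(1640 + 5/2) = 1/(3285/2) = 2/3285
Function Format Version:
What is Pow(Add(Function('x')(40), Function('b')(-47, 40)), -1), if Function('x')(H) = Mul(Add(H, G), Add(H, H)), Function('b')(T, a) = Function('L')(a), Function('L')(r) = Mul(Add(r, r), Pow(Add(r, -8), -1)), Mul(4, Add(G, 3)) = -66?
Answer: Rational(2, 3285) ≈ 0.00060883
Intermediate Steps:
G = Rational(-39, 2) (G = Add(-3, Mul(Rational(1, 4), -66)) = Add(-3, Rational(-33, 2)) = Rational(-39, 2) ≈ -19.500)
Function('L')(r) = Mul(2, r, Pow(Add(-8, r), -1)) (Function('L')(r) = Mul(Mul(2, r), Pow(Add(-8, r), -1)) = Mul(2, r, Pow(Add(-8, r), -1)))
Function('b')(T, a) = Mul(2, a, Pow(Add(-8, a), -1))
Function('x')(H) = Mul(2, H, Add(Rational(-39, 2), H)) (Function('x')(H) = Mul(Add(H, Rational(-39, 2)), Add(H, H)) = Mul(Add(Rational(-39, 2), H), Mul(2, H)) = Mul(2, H, Add(Rational(-39, 2), H)))
Pow(Add(Function('x')(40), Function('b')(-47, 40)), -1) = Pow(Add(Mul(40, Add(-39, Mul(2, 40))), Mul(2, 40, Pow(Add(-8, 40), -1))), -1) = Pow(Add(Mul(40, Add(-39, 80)), Mul(2, 40, Pow(32, -1))), -1) = Pow(Add(Mul(40, 41), Mul(2, 40, Rational(1, 32))), -1) = Pow(Add(1640, Rational(5, 2)), -1) = Pow(Rational(3285, 2), -1) = Rational(2, 3285)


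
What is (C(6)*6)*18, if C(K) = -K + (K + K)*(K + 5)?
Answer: 13608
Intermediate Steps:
C(K) = -K + 2*K*(5 + K) (C(K) = -K + (2*K)*(5 + K) = -K + 2*K*(5 + K))
(C(6)*6)*18 = ((6*(9 + 2*6))*6)*18 = ((6*(9 + 12))*6)*18 = ((6*21)*6)*18 = (126*6)*18 = 756*18 = 13608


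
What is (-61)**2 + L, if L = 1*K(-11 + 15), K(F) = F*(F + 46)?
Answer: 3921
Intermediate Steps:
K(F) = F*(46 + F)
L = 200 (L = 1*((-11 + 15)*(46 + (-11 + 15))) = 1*(4*(46 + 4)) = 1*(4*50) = 1*200 = 200)
(-61)**2 + L = (-61)**2 + 200 = 3721 + 200 = 3921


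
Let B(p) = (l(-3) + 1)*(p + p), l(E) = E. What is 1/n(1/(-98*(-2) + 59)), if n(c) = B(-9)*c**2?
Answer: 7225/4 ≈ 1806.3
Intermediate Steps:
B(p) = -4*p (B(p) = (-3 + 1)*(p + p) = -4*p)
n(c) = 36*c**2 (n(c) = (-4*(-9))*c**2 = 36*c**2)
1/n(1/(-98*(-2) + 59)) = 1/(36*(1/(-98*(-2) + 59))**2) = 1/(36*(1/(196 + 59))**2) = 1/(36*(1/255)**2) = 1/(36*(1/65025)) = 1/(4/7225) = 7225/4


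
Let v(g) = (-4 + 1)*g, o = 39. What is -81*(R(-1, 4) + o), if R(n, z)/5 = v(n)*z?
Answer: -8019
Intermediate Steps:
v(g) = -3*g
R(n, z) = -15*n*z (R(n, z) = 5*((-3*n)*z) = 5*(-3*n*z) = -15*n*z)
-81*(R(-1, 4) + o) = -81*(-15*(-1)*4 + 39) = -81*(60 + 39) = -81*99 = -8019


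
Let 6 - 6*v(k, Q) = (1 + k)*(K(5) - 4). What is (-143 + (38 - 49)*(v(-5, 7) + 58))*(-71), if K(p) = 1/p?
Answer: 813802/15 ≈ 54253.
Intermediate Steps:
v(k, Q) = 49/30 + 19*k/30 (v(k, Q) = 1 - (1 + k)*(1/5 - 4)/6 = 1 - (1 + k)*(⅕ - 4)/6 = 1 - (1 + k)*(-19)/(6*5) = 1 - (-19/5 - 19*k/5)/6 = 1 + (19/30 + 19*k/30) = 49/30 + 19*k/30)
(-143 + (38 - 49)*(v(-5, 7) + 58))*(-71) = (-143 + (38 - 49)*((49/30 + (19/30)*(-5)) + 58))*(-71) = (-143 - 11*((49/30 - 19/6) + 58))*(-71) = (-143 - 11*(-23/15 + 58))*(-71) = (-143 - 11*847/15)*(-71) = (-143 - 9317/15)*(-71) = -11462/15*(-71) = 813802/15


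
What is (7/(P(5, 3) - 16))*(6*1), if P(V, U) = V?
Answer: -42/11 ≈ -3.8182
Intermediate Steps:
(7/(P(5, 3) - 16))*(6*1) = (7/(5 - 16))*(6*1) = (7/(-11))*6 = (7*(-1/11))*6 = -7/11*6 = -42/11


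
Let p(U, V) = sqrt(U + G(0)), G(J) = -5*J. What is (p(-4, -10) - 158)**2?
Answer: 24960 - 632*I ≈ 24960.0 - 632.0*I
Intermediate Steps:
p(U, V) = sqrt(U) (p(U, V) = sqrt(U - 5*0) = sqrt(U + 0) = sqrt(U))
(p(-4, -10) - 158)**2 = (sqrt(-4) - 158)**2 = (2*I - 158)**2 = (-158 + 2*I)**2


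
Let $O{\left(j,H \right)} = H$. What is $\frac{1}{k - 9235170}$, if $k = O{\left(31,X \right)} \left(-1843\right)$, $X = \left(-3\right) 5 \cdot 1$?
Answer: $- \frac{1}{9207525} \approx -1.0861 \cdot 10^{-7}$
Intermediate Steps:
$X = -15$ ($X = \left(-15\right) 1 = -15$)
$k = 27645$ ($k = \left(-15\right) \left(-1843\right) = 27645$)
$\frac{1}{k - 9235170} = \frac{1}{27645 - 9235170} = \frac{1}{-9207525} = - \frac{1}{9207525}$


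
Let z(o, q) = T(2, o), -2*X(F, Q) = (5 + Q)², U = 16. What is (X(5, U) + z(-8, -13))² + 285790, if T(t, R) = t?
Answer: 1334129/4 ≈ 3.3353e+5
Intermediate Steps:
X(F, Q) = -(5 + Q)²/2
z(o, q) = 2
(X(5, U) + z(-8, -13))² + 285790 = (-(5 + 16)²/2 + 2)² + 285790 = (-½*21² + 2)² + 285790 = (-½*441 + 2)² + 285790 = (-441/2 + 2)² + 285790 = (-437/2)² + 285790 = 190969/4 + 285790 = 1334129/4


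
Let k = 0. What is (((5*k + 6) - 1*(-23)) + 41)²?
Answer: 4900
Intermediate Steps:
(((5*k + 6) - 1*(-23)) + 41)² = (((5*0 + 6) - 1*(-23)) + 41)² = (((0 + 6) + 23) + 41)² = ((6 + 23) + 41)² = (29 + 41)² = 70² = 4900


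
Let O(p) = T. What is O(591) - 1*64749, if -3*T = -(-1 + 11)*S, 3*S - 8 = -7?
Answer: -582731/9 ≈ -64748.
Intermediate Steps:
S = 1/3 (S = 8/3 + (1/3)*(-7) = 8/3 - 7/3 = 1/3 ≈ 0.33333)
T = 10/9 (T = -(-1)*(-1 + 11)*(1/3)/3 = -(-1)*10*(1/3)/3 = -(-1)*10/(3*3) = -1/3*(-10/3) = 10/9 ≈ 1.1111)
O(p) = 10/9
O(591) - 1*64749 = 10/9 - 1*64749 = 10/9 - 64749 = -582731/9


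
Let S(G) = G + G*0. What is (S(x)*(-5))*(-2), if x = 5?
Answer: 50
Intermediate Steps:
S(G) = G (S(G) = G + 0 = G)
(S(x)*(-5))*(-2) = (5*(-5))*(-2) = -25*(-2) = 50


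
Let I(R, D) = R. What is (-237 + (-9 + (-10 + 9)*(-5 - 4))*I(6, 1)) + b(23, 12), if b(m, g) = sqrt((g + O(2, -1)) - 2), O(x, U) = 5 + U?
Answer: -237 + sqrt(14) ≈ -233.26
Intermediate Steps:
b(m, g) = sqrt(2 + g) (b(m, g) = sqrt((g + (5 - 1)) - 2) = sqrt((g + 4) - 2) = sqrt((4 + g) - 2) = sqrt(2 + g))
(-237 + (-9 + (-10 + 9)*(-5 - 4))*I(6, 1)) + b(23, 12) = (-237 + (-9 + (-10 + 9)*(-5 - 4))*6) + sqrt(2 + 12) = (-237 + (-9 - 1*(-9))*6) + sqrt(14) = (-237 + (-9 + 9)*6) + sqrt(14) = (-237 + 0*6) + sqrt(14) = (-237 + 0) + sqrt(14) = -237 + sqrt(14)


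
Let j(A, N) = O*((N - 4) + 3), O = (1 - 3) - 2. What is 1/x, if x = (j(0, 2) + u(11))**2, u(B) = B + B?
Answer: 1/324 ≈ 0.0030864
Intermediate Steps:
O = -4 (O = -2 - 2 = -4)
j(A, N) = 4 - 4*N (j(A, N) = -4*((N - 4) + 3) = -4*((-4 + N) + 3) = -4*(-1 + N) = 4 - 4*N)
u(B) = 2*B
x = 324 (x = ((4 - 4*2) + 2*11)**2 = ((4 - 8) + 22)**2 = (-4 + 22)**2 = 18**2 = 324)
1/x = 1/324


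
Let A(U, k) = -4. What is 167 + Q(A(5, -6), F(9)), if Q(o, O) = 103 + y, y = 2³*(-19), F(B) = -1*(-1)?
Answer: 118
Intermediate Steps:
F(B) = 1
y = -152 (y = 8*(-19) = -152)
Q(o, O) = -49 (Q(o, O) = 103 - 152 = -49)
167 + Q(A(5, -6), F(9)) = 167 - 49 = 118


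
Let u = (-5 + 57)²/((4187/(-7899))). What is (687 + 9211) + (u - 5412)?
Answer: -2576014/4187 ≈ -615.24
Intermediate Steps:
u = -21358896/4187 (u = 52²/((4187*(-1/7899))) = 2704/(-4187/7899) = 2704*(-7899/4187) = -21358896/4187 ≈ -5101.2)
(687 + 9211) + (u - 5412) = (687 + 9211) + (-21358896/4187 - 5412) = 9898 - 44018940/4187 = -2576014/4187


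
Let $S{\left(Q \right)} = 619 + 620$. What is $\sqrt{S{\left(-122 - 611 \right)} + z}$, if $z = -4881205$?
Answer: $i \sqrt{4879966} \approx 2209.1 i$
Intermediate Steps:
$S{\left(Q \right)} = 1239$
$\sqrt{S{\left(-122 - 611 \right)} + z} = \sqrt{1239 - 4881205} = \sqrt{-4879966} = i \sqrt{4879966}$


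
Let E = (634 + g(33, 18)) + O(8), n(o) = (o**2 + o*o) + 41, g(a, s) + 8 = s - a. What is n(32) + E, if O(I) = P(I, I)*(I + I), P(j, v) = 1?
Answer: 2716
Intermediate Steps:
g(a, s) = -8 + s - a (g(a, s) = -8 + (s - a) = -8 + s - a)
n(o) = 41 + 2*o**2 (n(o) = (o**2 + o**2) + 41 = 2*o**2 + 41 = 41 + 2*o**2)
O(I) = 2*I (O(I) = 1*(I + I) = 1*(2*I) = 2*I)
E = 627 (E = (634 + (-8 + 18 - 1*33)) + 2*8 = (634 + (-8 + 18 - 33)) + 16 = (634 - 23) + 16 = 611 + 16 = 627)
n(32) + E = (41 + 2*32**2) + 627 = (41 + 2*1024) + 627 = (41 + 2048) + 627 = 2089 + 627 = 2716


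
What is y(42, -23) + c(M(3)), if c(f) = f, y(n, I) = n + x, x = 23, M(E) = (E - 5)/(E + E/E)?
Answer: 129/2 ≈ 64.500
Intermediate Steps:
M(E) = (-5 + E)/(1 + E) (M(E) = (-5 + E)/(E + 1) = (-5 + E)/(1 + E))
y(n, I) = 23 + n (y(n, I) = n + 23 = 23 + n)
y(42, -23) + c(M(3)) = (23 + 42) + (-5 + 3)/(1 + 3) = 65 - 2/4 = 65 + (¼)*(-2) = 65 - ½ = 129/2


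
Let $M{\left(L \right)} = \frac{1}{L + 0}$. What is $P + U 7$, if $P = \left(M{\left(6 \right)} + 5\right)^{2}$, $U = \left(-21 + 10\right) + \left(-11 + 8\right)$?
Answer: $- \frac{2567}{36} \approx -71.306$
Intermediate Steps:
$M{\left(L \right)} = \frac{1}{L}$
$U = -14$ ($U = -11 - 3 = -14$)
$P = \frac{961}{36}$ ($P = \left(\frac{1}{6} + 5\right)^{2} = \left(\frac{31}{6}\right)^{2} = \frac{961}{36} \approx 26.694$)
$P + U 7 = \frac{961}{36} - 98 = - \frac{2567}{36}$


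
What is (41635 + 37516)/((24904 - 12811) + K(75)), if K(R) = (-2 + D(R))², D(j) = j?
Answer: 79151/17422 ≈ 4.5432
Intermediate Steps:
K(R) = (-2 + R)²
(41635 + 37516)/((24904 - 12811) + K(75)) = (41635 + 37516)/((24904 - 12811) + (-2 + 75)²) = 79151/(12093 + 73²) = 79151/(12093 + 5329) = 79151/17422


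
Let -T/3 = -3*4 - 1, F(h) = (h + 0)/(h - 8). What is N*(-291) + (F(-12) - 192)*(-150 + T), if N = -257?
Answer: 480162/5 ≈ 96032.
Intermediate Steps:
F(h) = h/(-8 + h)
T = 39 (T = -3*(-3*4 - 1) = -3*(-12 - 1) = -3*(-13) = 39)
N*(-291) + (F(-12) - 192)*(-150 + T) = -257*(-291) + (-12/(-8 - 12) - 192)*(-150 + 39) = 74787 + (-12/(-20) - 192)*(-111) = 74787 + (-12*(-1/20) - 192)*(-111) = 74787 + (⅗ - 192)*(-111) = 74787 - 957/5*(-111) = 74787 + 106227/5 = 480162/5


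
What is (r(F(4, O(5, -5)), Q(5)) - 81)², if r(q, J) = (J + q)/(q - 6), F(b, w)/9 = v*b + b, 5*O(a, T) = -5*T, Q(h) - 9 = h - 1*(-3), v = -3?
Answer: 39225169/6084 ≈ 6447.3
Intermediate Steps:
Q(h) = 12 + h (Q(h) = 9 + (h - 1*(-3)) = 9 + (h + 3) = 9 + (3 + h) = 12 + h)
O(a, T) = -T (O(a, T) = (-5*T)/5 = -T)
F(b, w) = -18*b (F(b, w) = 9*(-3*b + b) = 9*(-2*b) = -18*b)
r(q, J) = (J + q)/(-6 + q)
(r(F(4, O(5, -5)), Q(5)) - 81)² = (((12 + 5) - 18*4)/(-6 - 18*4) - 81)² = ((17 - 72)/(-6 - 72) - 81)² = (-55/(-78) - 81)² = (-1/78*(-55) - 81)² = (55/78 - 81)² = (-6263/78)² = 39225169/6084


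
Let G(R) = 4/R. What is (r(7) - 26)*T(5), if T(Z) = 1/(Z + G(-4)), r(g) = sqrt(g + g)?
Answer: -13/2 + sqrt(14)/4 ≈ -5.5646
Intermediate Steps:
r(g) = sqrt(2)*sqrt(g) (r(g) = sqrt(2*g) = sqrt(2)*sqrt(g))
T(Z) = 1/(-1 + Z) (T(Z) = 1/(Z + 4/(-4)) = 1/(Z + 4*(-1/4)) = 1/(Z - 1) = 1/(-1 + Z))
(r(7) - 26)*T(5) = (sqrt(2)*sqrt(7) - 26)/(-1 + 5) = (sqrt(14) - 26)/4 = (-26 + sqrt(14))*(1/4) = -13/2 + sqrt(14)/4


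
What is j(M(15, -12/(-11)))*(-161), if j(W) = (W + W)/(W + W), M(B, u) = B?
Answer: -161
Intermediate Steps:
j(W) = 1 (j(W) = (2*W)/((2*W)) = (2*W)*(1/(2*W)) = 1)
j(M(15, -12/(-11)))*(-161) = 1*(-161) = -161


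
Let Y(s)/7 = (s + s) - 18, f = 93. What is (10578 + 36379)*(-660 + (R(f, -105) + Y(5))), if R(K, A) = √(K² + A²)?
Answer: -33621212 + 140871*√2186 ≈ -2.7035e+7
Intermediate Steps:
Y(s) = -126 + 14*s (Y(s) = 7*((s + s) - 18) = 7*(2*s - 18) = 7*(-18 + 2*s) = -126 + 14*s)
R(K, A) = √(A² + K²)
(10578 + 36379)*(-660 + (R(f, -105) + Y(5))) = (10578 + 36379)*(-660 + (√((-105)² + 93²) + (-126 + 14*5))) = 46957*(-660 + (√(11025 + 8649) + (-126 + 70))) = 46957*(-660 + (√19674 - 56)) = 46957*(-660 + (3*√2186 - 56)) = 46957*(-660 + (-56 + 3*√2186)) = 46957*(-716 + 3*√2186) = -33621212 + 140871*√2186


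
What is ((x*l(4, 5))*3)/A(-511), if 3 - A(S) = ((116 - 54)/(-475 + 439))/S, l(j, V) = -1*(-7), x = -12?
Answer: -2317896/27563 ≈ -84.094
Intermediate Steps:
l(j, V) = 7
A(S) = 3 + 31/(18*S) (A(S) = 3 - (116 - 54)/(-475 + 439)/S = 3 - 62/(-36)/S = 3 - 62*(-1/36)/S = 3 - (-31)/(18*S) = 3 + 31/(18*S))
((x*l(4, 5))*3)/A(-511) = (-12*7*3)/(3 + (31/18)/(-511)) = (-84*3)/(3 + (31/18)*(-1/511)) = -252/(3 - 31/9198) = -252/27563/9198 = -252*9198/27563 = -2317896/27563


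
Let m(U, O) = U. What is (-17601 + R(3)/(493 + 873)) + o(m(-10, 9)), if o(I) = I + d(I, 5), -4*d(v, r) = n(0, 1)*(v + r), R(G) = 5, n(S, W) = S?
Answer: -24056621/1366 ≈ -17611.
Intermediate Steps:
d(v, r) = 0 (d(v, r) = -0*(v + r) = -0*(r + v) = -¼*0 = 0)
o(I) = I (o(I) = I + 0 = I)
(-17601 + R(3)/(493 + 873)) + o(m(-10, 9)) = (-17601 + 5/(493 + 873)) - 10 = (-17601 + 5/1366) - 10 = -24042961/1366 - 10 = -24056621/1366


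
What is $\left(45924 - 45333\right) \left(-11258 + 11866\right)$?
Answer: $359328$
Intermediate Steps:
$\left(45924 - 45333\right) \left(-11258 + 11866\right) = \left(45924 - 45333\right) 608 = 591 \cdot 608 = 359328$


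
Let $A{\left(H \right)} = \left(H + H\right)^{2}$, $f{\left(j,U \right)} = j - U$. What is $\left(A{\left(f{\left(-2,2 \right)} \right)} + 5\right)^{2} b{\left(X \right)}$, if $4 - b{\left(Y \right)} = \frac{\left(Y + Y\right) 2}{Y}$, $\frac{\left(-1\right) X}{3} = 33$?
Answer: $0$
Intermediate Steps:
$A{\left(H \right)} = 4 H^{2}$ ($A{\left(H \right)} = \left(2 H\right)^{2} = 4 H^{2}$)
$X = -99$ ($X = \left(-3\right) 33 = -99$)
$b{\left(Y \right)} = 0$ ($b{\left(Y \right)} = 4 - \frac{\left(Y + Y\right) 2}{Y} = 4 - \frac{2 Y 2}{Y} = 4 - \frac{4 Y}{Y} = 4 - 4 = 0$)
$\left(A{\left(f{\left(-2,2 \right)} \right)} + 5\right)^{2} b{\left(X \right)} = \left(4 \left(-2 - 2\right)^{2} + 5\right)^{2} \cdot 0 = \left(4 \left(-4\right)^{2} + 5\right)^{2} \cdot 0 = \left(4 \cdot 16 + 5\right)^{2} \cdot 0 = \left(64 + 5\right)^{2} \cdot 0 = 69^{2} \cdot 0 = 4761 \cdot 0 = 0$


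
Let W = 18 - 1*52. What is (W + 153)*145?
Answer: 17255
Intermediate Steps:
W = -34 (W = 18 - 52 = -34)
(W + 153)*145 = (-34 + 153)*145 = 119*145 = 17255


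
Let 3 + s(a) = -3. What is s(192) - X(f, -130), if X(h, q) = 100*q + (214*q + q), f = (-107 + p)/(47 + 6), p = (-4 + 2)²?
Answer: 40944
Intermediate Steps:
p = 4 (p = (-2)² = 4)
s(a) = -6 (s(a) = -3 - 3 = -6)
f = -103/53 (f = (-107 + 4)/(47 + 6) = -103/53 ≈ -1.9434)
X(h, q) = 315*q (X(h, q) = 100*q + 215*q = 315*q)
s(192) - X(f, -130) = -6 - 315*(-130) = -6 - 1*(-40950) = -6 + 40950 = 40944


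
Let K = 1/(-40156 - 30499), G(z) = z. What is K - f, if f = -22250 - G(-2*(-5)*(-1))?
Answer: 1571367199/70655 ≈ 22240.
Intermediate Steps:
f = -22240 (f = -22250 - (-2*(-5))*(-1) = -22250 - 10*(-1) = -22250 - 1*(-10) = -22250 + 10 = -22240)
K = -1/70655 (K = 1/(-70655) = -1/70655 ≈ -1.4153e-5)
K - f = -1/70655 - 1*(-22240) = -1/70655 + 22240 = 1571367199/70655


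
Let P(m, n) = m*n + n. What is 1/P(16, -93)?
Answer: -1/1581 ≈ -0.00063251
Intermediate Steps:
P(m, n) = n + m*n
1/P(16, -93) = 1/(-93*(1 + 16)) = 1/(-93*17) = 1/(-1581) = -1/1581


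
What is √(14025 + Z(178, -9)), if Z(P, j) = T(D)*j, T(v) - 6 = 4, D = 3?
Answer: √13935 ≈ 118.05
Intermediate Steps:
T(v) = 10 (T(v) = 6 + 4 = 10)
Z(P, j) = 10*j
√(14025 + Z(178, -9)) = √(14025 + 10*(-9)) = √(14025 - 90) = √13935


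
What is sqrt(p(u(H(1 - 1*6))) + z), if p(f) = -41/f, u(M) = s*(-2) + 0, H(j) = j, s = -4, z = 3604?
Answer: 3*sqrt(6398)/4 ≈ 59.991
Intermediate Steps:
u(M) = 8 (u(M) = -4*(-2) + 0 = 8 + 0 = 8)
sqrt(p(u(H(1 - 1*6))) + z) = sqrt(-41/8 + 3604) = sqrt(28791/8) = 3*sqrt(6398)/4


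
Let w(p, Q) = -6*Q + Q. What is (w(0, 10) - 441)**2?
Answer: 241081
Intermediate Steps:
w(p, Q) = -5*Q
(w(0, 10) - 441)**2 = (-5*10 - 441)**2 = (-50 - 441)**2 = (-491)**2 = 241081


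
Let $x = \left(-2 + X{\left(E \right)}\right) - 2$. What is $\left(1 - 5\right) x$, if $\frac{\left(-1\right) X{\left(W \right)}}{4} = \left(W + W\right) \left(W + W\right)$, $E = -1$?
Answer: $80$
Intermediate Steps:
$X{\left(W \right)} = - 16 W^{2}$ ($X{\left(W \right)} = - 4 \left(W + W\right) \left(W + W\right) = - 4 \cdot 2 W 2 W = - 4 \cdot 4 W^{2} = - 16 W^{2}$)
$x = -20$ ($x = \left(-2 - 16 \left(-1\right)^{2}\right) - 2 = \left(-2 - 16\right) - 2 = -18 - 2 = -20$)
$\left(1 - 5\right) x = \left(1 - 5\right) \left(-20\right) = \left(-4\right) \left(-20\right) = 80$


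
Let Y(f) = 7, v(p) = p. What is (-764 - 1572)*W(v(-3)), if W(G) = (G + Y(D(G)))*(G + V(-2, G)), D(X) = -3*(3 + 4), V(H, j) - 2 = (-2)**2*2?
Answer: -65408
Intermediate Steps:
V(H, j) = 10 (V(H, j) = 2 + (-2)**2*2 = 2 + 4*2 = 2 + 8 = 10)
D(X) = -21 (D(X) = -3*7 = -21)
W(G) = (7 + G)*(10 + G) (W(G) = (G + 7)*(G + 10) = (7 + G)*(10 + G))
(-764 - 1572)*W(v(-3)) = (-764 - 1572)*(70 + (-3)**2 + 17*(-3)) = -2336*(70 + 9 - 51) = -2336*28 = -65408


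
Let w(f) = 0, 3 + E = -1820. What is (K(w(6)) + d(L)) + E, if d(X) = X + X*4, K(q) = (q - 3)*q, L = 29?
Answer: -1678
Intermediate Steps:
E = -1823 (E = -3 - 1820 = -1823)
K(q) = q*(-3 + q) (K(q) = (-3 + q)*q = q*(-3 + q))
d(X) = 5*X (d(X) = X + 4*X = 5*X)
(K(w(6)) + d(L)) + E = (0*(-3 + 0) + 5*29) - 1823 = (0*(-3) + 145) - 1823 = (0 + 145) - 1823 = 145 - 1823 = -1678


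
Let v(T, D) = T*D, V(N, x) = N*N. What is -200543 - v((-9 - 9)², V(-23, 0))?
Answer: -371939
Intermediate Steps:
V(N, x) = N²
v(T, D) = D*T
-200543 - v((-9 - 9)², V(-23, 0)) = -200543 - (-23)²*(-9 - 9)² = -200543 - 529*(-18)² = -200543 - 529*324 = -200543 - 1*171396 = -200543 - 171396 = -371939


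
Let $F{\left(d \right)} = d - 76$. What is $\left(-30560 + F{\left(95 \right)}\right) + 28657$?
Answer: $-1884$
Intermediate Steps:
$F{\left(d \right)} = -76 + d$
$\left(-30560 + F{\left(95 \right)}\right) + 28657 = \left(-30560 + \left(-76 + 95\right)\right) + 28657 = \left(-30560 + 19\right) + 28657 = -30541 + 28657 = -1884$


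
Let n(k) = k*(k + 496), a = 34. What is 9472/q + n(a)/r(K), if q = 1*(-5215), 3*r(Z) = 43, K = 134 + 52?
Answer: 281515604/224245 ≈ 1255.4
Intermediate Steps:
K = 186
r(Z) = 43/3 (r(Z) = (⅓)*43 = 43/3)
n(k) = k*(496 + k)
q = -5215
9472/q + n(a)/r(K) = 9472/(-5215) + (34*(496 + 34))/(43/3) = 9472*(-1/5215) + (34*530)*(3/43) = -9472/5215 + 18020*(3/43) = -9472/5215 + 54060/43 = 281515604/224245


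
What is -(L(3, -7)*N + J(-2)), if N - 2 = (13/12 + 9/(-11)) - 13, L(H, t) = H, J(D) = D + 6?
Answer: 1241/44 ≈ 28.205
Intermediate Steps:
J(D) = 6 + D
N = -1417/132 (N = 2 + ((13/12 + 9/(-11)) - 13) = 2 + ((13*(1/12) + 9*(-1/11)) - 13) = 2 + ((13/12 - 9/11) - 13) = 2 + (35/132 - 13) = 2 - 1681/132 = -1417/132 ≈ -10.735)
-(L(3, -7)*N + J(-2)) = -(3*(-1417/132) + (6 - 2)) = -(-1417/44 + 4) = -1*(-1241/44) = 1241/44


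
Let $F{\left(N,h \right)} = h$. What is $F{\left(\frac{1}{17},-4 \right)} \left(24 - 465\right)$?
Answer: $1764$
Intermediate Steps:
$F{\left(\frac{1}{17},-4 \right)} \left(24 - 465\right) = - 4 \left(24 - 465\right) = \left(-4\right) \left(-441\right) = 1764$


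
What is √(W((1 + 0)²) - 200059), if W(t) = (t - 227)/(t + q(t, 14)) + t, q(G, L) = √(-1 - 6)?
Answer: √2*√((-100142 - 100029*I*√7)/(1 + I*√7)) ≈ 0.083547 + 447.31*I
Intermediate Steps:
q(G, L) = I*√7 (q(G, L) = √(-7) = I*√7)
W(t) = t + (-227 + t)/(t + I*√7) (W(t) = (t - 227)/(t + I*√7) + t = (-227 + t)/(t + I*√7) + t = t + (-227 + t)/(t + I*√7))
√(W((1 + 0)²) - 200059) = √((-227 + (1 + 0)² + ((1 + 0)²)² + I*(1 + 0)²*√7)/((1 + 0)² + I*√7) - 200059) = √((-227 + 1² + (1²)² + I*1²*√7)/(1² + I*√7) - 200059) = √((-227 + 1 + 1² + I*1*√7)/(1 + I*√7) - 200059) = √((-227 + 1 + 1 + I*√7)/(1 + I*√7) - 200059) = √((-225 + I*√7)/(1 + I*√7) - 200059) = √(-200059 + (-225 + I*√7)/(1 + I*√7))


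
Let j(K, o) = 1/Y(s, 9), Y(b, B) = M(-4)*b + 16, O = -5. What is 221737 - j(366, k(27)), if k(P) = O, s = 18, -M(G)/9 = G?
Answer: 147233367/664 ≈ 2.2174e+5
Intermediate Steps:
M(G) = -9*G
Y(b, B) = 16 + 36*b (Y(b, B) = (-9*(-4))*b + 16 = 36*b + 16 = 16 + 36*b)
k(P) = -5
j(K, o) = 1/664 (j(K, o) = 1/(16 + 36*18) = 1/(16 + 648) = 1/664)
221737 - j(366, k(27)) = 221737 - 1*1/664 = 221737 - 1/664 = 147233367/664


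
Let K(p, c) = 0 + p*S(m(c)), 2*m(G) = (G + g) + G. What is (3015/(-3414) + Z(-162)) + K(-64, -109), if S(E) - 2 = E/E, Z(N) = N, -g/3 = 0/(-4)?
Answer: -403857/1138 ≈ -354.88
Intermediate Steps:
g = 0 (g = -0/(-4) = -0*(-1)/4 = -3*0 = 0)
m(G) = G (m(G) = ((G + 0) + G)/2 = (G + G)/2 = (2*G)/2 = G)
S(E) = 3 (S(E) = 2 + E/E = 2 + 1 = 3)
K(p, c) = 3*p (K(p, c) = 0 + p*3 = 0 + 3*p = 3*p)
(3015/(-3414) + Z(-162)) + K(-64, -109) = (3015/(-3414) - 162) + 3*(-64) = (3015*(-1/3414) - 162) - 192 = (-1005/1138 - 162) - 192 = -185361/1138 - 192 = -403857/1138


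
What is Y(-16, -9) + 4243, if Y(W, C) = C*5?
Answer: 4198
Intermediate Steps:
Y(W, C) = 5*C
Y(-16, -9) + 4243 = 5*(-9) + 4243 = -45 + 4243 = 4198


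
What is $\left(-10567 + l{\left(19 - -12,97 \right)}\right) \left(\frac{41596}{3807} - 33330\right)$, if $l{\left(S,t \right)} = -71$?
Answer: $\frac{49977211316}{141} \approx 3.5445 \cdot 10^{8}$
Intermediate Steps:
$\left(-10567 + l{\left(19 - -12,97 \right)}\right) \left(\frac{41596}{3807} - 33330\right) = \left(-10567 - 71\right) \left(\frac{41596}{3807} - 33330\right) = - 10638 \left(41596 \cdot \frac{1}{3807} - 33330\right) = - 10638 \left(\frac{41596}{3807} - 33330\right) = \left(-10638\right) \left(- \frac{126845714}{3807}\right) = \frac{49977211316}{141}$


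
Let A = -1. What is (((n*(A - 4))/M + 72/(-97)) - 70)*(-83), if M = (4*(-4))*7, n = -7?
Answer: 9152991/1552 ≈ 5897.5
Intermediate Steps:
M = -112 (M = -16*7 = -112)
(((n*(A - 4))/M + 72/(-97)) - 70)*(-83) = ((-7*(-1 - 4)/(-112) + 72/(-97)) - 70)*(-83) = ((-7*(-5)*(-1/112) + 72*(-1/97)) - 70)*(-83) = ((35*(-1/112) - 72/97) - 70)*(-83) = ((-5/16 - 72/97) - 70)*(-83) = (-1637/1552 - 70)*(-83) = -110277/1552*(-83) = 9152991/1552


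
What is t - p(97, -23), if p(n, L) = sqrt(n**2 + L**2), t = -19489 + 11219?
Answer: -8270 - sqrt(9938) ≈ -8369.7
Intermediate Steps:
t = -8270
p(n, L) = sqrt(L**2 + n**2)
t - p(97, -23) = -8270 - sqrt((-23)**2 + 97**2) = -8270 - sqrt(529 + 9409) = -8270 - sqrt(9938)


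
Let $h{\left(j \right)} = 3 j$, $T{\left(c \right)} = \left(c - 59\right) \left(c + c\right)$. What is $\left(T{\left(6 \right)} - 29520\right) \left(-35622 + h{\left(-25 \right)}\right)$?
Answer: $1076478732$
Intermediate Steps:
$T{\left(c \right)} = 2 c \left(-59 + c\right)$ ($T{\left(c \right)} = \left(-59 + c\right) 2 c = 2 c \left(-59 + c\right)$)
$\left(T{\left(6 \right)} - 29520\right) \left(-35622 + h{\left(-25 \right)}\right) = \left(2 \cdot 6 \left(-59 + 6\right) - 29520\right) \left(-35622 + 3 \left(-25\right)\right) = \left(2 \cdot 6 \left(-53\right) - 29520\right) \left(-35622 - 75\right) = \left(-636 - 29520\right) \left(-35697\right) = \left(-30156\right) \left(-35697\right) = 1076478732$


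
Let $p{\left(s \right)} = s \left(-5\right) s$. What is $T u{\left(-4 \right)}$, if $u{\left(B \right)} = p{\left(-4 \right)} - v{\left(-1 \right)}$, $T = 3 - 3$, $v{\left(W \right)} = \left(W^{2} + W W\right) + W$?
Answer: $0$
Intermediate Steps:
$p{\left(s \right)} = - 5 s^{2}$ ($p{\left(s \right)} = - 5 s s = - 5 s^{2}$)
$v{\left(W \right)} = W + 2 W^{2}$ ($v{\left(W \right)} = \left(W^{2} + W^{2}\right) + W = 2 W^{2} + W = W + 2 W^{2}$)
$T = 0$ ($T = 3 - 3 = 0$)
$u{\left(B \right)} = -81$ ($u{\left(B \right)} = - 5 \left(-4\right)^{2} - - (1 + 2 \left(-1\right)) = \left(-5\right) 16 - - (1 - 2) = -80 - \left(-1\right) \left(-1\right) = -80 - 1 = -81$)
$T u{\left(-4 \right)} = 0 \left(-81\right) = 0$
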